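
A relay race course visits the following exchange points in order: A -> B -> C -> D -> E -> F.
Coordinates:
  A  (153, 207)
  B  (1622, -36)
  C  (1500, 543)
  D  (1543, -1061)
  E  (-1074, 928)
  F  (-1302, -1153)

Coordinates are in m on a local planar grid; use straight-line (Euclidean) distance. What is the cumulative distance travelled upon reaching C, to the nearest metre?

Leg distances:
A→B: 1489.0 m  (cumulative 1489.0 m)
B→C: 591.7 m  (cumulative 2080.7 m)
Cumulative distance at C ≈ 2081 m.

2081 m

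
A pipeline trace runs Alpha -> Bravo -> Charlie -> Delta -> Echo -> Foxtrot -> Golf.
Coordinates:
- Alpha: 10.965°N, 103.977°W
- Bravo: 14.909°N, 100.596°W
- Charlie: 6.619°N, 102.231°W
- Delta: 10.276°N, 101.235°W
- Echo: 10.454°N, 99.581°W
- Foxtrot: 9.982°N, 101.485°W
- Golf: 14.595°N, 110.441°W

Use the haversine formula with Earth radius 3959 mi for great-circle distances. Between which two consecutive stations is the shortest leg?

Leg distances:
Alpha→Bravo: 355.1 mi
Bravo→Charlie: 583.5 mi
Charlie→Delta: 261.7 mi
Delta→Echo: 113.1 mi
Echo→Foxtrot: 133.5 mi
Foxtrot→Golf: 683.3 mi
The shortest leg is Delta–Echo at 113.1 mi.

Delta–Echo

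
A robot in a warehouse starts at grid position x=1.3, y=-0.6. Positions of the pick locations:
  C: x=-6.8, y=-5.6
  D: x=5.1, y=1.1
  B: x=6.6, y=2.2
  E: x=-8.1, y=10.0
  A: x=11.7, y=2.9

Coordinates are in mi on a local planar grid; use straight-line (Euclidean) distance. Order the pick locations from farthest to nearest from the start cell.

Computing each straight-line distance from x=1.3, y=-0.6:
E x=-8.1, y=10.0: 14.2 mi
A x=11.7, y=2.9: 11.0 mi
C x=-6.8, y=-5.6: 9.5 mi
B x=6.6, y=2.2: 6.0 mi
D x=5.1, y=1.1: 4.2 mi

E, A, C, B, D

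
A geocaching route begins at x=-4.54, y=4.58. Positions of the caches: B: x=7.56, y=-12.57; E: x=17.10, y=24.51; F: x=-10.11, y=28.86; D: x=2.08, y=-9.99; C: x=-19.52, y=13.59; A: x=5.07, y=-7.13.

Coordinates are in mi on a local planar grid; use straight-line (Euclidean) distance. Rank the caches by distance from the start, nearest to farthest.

Computing each straight-line distance from x=-4.54, y=4.58:
A x=5.07, y=-7.13: 15.1 mi
D x=2.08, y=-9.99: 16.0 mi
C x=-19.52, y=13.59: 17.5 mi
B x=7.56, y=-12.57: 21.0 mi
F x=-10.11, y=28.86: 24.9 mi
E x=17.10, y=24.51: 29.4 mi

A, D, C, B, F, E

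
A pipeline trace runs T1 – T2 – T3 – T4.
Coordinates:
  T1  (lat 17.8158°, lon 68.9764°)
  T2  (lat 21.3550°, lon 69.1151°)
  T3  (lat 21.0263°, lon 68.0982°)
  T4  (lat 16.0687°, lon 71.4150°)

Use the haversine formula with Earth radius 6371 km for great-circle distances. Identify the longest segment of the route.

Leg distances:
T1→T2: 393.8 km
T2→T3: 111.6 km
T3→T4: 652.7 km
The longest leg is T3–T4 at 652.7 km.

T3–T4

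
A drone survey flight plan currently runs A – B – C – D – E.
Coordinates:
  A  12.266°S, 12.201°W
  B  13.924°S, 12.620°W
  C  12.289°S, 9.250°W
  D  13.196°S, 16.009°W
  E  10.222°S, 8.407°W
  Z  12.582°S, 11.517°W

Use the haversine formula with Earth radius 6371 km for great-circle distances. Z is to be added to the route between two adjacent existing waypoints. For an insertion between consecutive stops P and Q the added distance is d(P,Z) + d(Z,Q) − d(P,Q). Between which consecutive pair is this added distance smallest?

between C and D

Added distance for inserting Z between each consecutive pair:
A–B: 83.4 km
B–C: 31.7 km
C–D: 0.0 km
D–E: 29.1 km
Smallest added distance is 0.0 km, inserting between C and D.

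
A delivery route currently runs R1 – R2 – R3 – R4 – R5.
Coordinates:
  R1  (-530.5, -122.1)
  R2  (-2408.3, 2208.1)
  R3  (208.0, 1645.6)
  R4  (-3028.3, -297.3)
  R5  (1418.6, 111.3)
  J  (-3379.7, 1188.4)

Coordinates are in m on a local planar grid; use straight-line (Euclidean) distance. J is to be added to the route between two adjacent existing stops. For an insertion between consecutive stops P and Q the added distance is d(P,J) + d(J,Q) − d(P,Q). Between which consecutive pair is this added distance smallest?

between R3 and R4

Added distance for inserting J between each consecutive pair:
R1–R2: 1551.8 m
R2–R3: 2349.0 m
R3–R4: 1368.7 m
R4–R5: 1978.8 m
Smallest added distance is 1368.7 m, inserting between R3 and R4.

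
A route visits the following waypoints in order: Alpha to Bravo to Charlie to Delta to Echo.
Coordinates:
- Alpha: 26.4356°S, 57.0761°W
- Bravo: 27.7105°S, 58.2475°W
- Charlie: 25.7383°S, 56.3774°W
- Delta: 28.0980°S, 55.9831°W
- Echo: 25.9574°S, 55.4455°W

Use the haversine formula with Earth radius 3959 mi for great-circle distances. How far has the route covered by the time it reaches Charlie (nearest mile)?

292 mi

Leg distances:
Alpha→Bravo: 113.8 mi  (cumulative 113.8 mi)
Bravo→Charlie: 178.6 mi  (cumulative 292.4 mi)
Cumulative distance at Charlie ≈ 292 mi.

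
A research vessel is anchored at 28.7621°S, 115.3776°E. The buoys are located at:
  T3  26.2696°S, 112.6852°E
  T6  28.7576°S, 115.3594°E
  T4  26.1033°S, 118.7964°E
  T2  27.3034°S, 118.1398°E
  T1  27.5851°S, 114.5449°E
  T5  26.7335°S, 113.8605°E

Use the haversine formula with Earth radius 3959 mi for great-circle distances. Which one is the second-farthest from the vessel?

Distance to each, sorted:
T4: 278.7 mi
T3: 238.5 mi
T2: 196.3 mi
T5: 168.1 mi
T1: 95.8 mi
T6: 1.1 mi
The second-farthest is T3 at 238.5 mi.

T3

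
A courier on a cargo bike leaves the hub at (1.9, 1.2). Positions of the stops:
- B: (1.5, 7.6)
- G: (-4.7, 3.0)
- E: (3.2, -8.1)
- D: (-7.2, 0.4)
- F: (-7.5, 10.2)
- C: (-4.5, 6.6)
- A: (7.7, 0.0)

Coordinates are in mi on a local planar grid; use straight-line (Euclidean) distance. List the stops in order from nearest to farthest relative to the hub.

A, B, G, C, D, E, F

Distances from the hub:
A (7.7, 0.0): 5.9 mi
B (1.5, 7.6): 6.4 mi
G (-4.7, 3.0): 6.8 mi
C (-4.5, 6.6): 8.4 mi
D (-7.2, 0.4): 9.1 mi
E (3.2, -8.1): 9.4 mi
F (-7.5, 10.2): 13.0 mi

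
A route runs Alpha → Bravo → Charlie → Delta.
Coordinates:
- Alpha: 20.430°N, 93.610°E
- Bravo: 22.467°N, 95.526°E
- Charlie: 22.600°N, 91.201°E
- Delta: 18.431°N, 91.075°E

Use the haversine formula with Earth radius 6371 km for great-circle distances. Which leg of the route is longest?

Charlie–Delta

Leg distances:
Alpha→Bravo: 301.0 km
Bravo→Charlie: 444.4 km
Charlie→Delta: 463.8 km
The longest leg is Charlie–Delta at 463.8 km.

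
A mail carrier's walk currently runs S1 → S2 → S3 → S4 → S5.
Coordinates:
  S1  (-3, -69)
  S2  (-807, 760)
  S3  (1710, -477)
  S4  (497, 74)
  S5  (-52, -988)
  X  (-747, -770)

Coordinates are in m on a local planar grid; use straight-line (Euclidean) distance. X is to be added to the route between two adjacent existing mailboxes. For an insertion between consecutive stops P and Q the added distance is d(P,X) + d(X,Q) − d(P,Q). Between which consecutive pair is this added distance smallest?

between S4 and S5

Added distance for inserting X between each consecutive pair:
S1–S2: 1398.6 m
S2–S3: 1201.0 m
S3–S4: 2645.4 m
S4–S5: 1036.2 m
Smallest added distance is 1036.2 m, inserting between S4 and S5.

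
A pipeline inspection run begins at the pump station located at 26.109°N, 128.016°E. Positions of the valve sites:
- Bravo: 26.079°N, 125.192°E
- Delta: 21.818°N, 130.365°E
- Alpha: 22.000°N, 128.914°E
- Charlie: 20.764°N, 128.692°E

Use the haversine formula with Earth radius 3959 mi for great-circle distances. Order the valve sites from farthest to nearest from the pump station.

Computing each great-circle distance from 26.109°N, 128.016°E:
Charlie 20.764°N, 128.692°E: 371.8 mi
Delta 21.818°N, 130.365°E: 331.5 mi
Alpha 22.000°N, 128.914°E: 289.5 mi
Bravo 26.079°N, 125.192°E: 175.3 mi

Charlie, Delta, Alpha, Bravo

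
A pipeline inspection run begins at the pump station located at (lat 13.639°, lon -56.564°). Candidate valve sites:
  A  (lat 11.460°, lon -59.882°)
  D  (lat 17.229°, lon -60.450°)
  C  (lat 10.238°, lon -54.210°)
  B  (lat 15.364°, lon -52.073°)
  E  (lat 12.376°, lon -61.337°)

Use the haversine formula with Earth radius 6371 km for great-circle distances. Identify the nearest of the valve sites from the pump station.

Distance to each, sorted:
A: 434.0 km
C: 456.7 km
B: 520.1 km
E: 535.8 km
D: 576.9 km
The nearest is A at 434.0 km.

A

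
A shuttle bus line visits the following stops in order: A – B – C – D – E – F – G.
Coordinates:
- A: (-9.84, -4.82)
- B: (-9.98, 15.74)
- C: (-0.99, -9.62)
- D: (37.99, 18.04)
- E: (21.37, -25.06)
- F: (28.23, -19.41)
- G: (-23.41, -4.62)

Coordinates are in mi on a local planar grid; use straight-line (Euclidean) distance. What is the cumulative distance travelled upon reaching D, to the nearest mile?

Leg distances:
A→B: 20.6 mi  (cumulative 20.6 mi)
B→C: 26.9 mi  (cumulative 47.5 mi)
C→D: 47.8 mi  (cumulative 95.3 mi)
Cumulative distance at D ≈ 95 mi.

95 mi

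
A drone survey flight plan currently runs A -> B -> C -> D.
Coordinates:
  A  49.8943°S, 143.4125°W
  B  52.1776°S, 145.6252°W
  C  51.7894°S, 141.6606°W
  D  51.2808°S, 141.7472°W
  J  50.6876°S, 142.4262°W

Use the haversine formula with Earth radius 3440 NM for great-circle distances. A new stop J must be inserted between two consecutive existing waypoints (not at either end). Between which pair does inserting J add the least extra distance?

between A and B

Added distance for inserting J between each consecutive pair:
A–B: 49.8 NM
B–C: 73.2 NM
C–D: 85.3 NM
Smallest added distance is 49.8 NM, inserting between A and B.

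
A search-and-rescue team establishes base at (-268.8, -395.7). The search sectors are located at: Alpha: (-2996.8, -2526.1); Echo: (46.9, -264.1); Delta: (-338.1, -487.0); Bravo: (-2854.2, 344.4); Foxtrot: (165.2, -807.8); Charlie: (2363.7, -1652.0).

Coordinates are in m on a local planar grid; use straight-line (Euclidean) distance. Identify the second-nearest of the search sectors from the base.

Distances from the base ((-268.8, -395.7)):
Delta: 114.6 m
Echo: 342.0 m
Foxtrot: 598.5 m
Bravo: 2689.2 m
Charlie: 2916.9 m
Alpha: 3461.3 m
The second-nearest is Echo at 342.0 m.

Echo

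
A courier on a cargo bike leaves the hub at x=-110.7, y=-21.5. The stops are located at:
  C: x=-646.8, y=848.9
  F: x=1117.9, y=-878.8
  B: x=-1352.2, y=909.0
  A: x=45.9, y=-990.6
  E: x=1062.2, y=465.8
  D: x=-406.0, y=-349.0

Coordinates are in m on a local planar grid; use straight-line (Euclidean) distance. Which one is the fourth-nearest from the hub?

E

Distances from the hub (x=-110.7, y=-21.5):
D: 441.0 m
A: 981.7 m
C: 1022.3 m
E: 1270.1 m
F: 1498.1 m
B: 1551.5 m
The fourth-nearest is E at 1270.1 m.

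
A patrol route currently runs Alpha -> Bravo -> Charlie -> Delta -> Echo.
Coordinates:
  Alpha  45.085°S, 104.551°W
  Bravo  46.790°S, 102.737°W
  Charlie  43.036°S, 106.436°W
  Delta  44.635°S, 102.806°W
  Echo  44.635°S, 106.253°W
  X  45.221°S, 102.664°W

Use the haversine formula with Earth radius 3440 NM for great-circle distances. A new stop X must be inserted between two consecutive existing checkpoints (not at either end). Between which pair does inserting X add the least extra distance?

Added distance for inserting X between each consecutive pair:
Alpha–Bravo: 47.2 NM
Bravo–Charlie: 28.3 NM
Charlie–Delta: 60.4 NM
Delta–Echo: 45.0 NM
Smallest added distance is 28.3 NM, inserting between Bravo and Charlie.

between Bravo and Charlie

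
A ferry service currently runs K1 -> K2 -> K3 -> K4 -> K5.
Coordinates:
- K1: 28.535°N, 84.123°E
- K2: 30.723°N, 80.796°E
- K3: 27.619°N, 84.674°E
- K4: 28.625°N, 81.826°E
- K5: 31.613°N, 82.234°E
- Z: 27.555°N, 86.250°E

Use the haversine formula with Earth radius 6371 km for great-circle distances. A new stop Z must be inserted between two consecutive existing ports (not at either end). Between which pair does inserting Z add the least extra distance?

Added distance for inserting Z between each consecutive pair:
K1–K2: 468.3 km
K2–K3: 280.8 km
K3–K4: 304.6 km
K4–K5: 710.6 km
Smallest added distance is 280.8 km, inserting between K2 and K3.

between K2 and K3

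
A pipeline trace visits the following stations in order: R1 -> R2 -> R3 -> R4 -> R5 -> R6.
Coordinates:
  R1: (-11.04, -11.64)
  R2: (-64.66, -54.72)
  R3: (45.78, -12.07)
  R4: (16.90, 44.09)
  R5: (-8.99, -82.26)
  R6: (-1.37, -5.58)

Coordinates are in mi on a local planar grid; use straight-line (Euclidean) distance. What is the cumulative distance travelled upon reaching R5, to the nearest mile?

379 mi

Leg distances:
R1→R2: 68.8 mi  (cumulative 68.8 mi)
R2→R3: 118.4 mi  (cumulative 187.2 mi)
R3→R4: 63.2 mi  (cumulative 250.3 mi)
R4→R5: 129.0 mi  (cumulative 379.3 mi)
Cumulative distance at R5 ≈ 379 mi.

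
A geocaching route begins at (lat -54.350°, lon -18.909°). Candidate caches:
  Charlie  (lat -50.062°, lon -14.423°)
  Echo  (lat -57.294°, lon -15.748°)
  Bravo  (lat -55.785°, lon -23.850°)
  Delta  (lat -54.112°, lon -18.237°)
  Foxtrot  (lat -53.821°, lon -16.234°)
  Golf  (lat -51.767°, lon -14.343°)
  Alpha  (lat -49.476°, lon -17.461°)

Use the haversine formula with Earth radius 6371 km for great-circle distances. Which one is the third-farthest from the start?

Golf

Distance to each, sorted:
Charlie: 566.1 km
Alpha: 551.0 km
Golf: 418.9 km
Echo: 382.2 km
Bravo: 352.6 km
Foxtrot: 184.1 km
Delta: 51.1 km
The third-farthest is Golf at 418.9 km.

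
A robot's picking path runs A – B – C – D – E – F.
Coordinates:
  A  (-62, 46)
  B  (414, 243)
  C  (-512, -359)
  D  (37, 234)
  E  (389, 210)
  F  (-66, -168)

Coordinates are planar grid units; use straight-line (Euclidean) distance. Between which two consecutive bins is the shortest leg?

D–E

Leg distances:
A→B: 515.2
B→C: 1104.5
C→D: 808.1
D→E: 352.8
E→F: 591.5
The shortest leg is D–E at 352.8.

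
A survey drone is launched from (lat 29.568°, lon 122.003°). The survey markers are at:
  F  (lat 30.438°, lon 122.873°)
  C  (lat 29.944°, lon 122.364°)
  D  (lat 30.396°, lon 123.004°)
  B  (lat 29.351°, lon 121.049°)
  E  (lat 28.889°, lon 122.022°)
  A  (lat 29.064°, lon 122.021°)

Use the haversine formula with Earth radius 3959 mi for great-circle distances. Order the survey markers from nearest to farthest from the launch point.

Computing each great-circle distance from (lat 29.568°, lon 122.003°):
C (lat 29.944°, lon 122.364°): 33.8 mi
A (lat 29.064°, lon 122.021°): 34.8 mi
E (lat 28.889°, lon 122.022°): 46.9 mi
B (lat 29.351°, lon 121.049°): 59.3 mi
F (lat 30.438°, lon 122.873°): 79.5 mi
D (lat 30.396°, lon 123.004°): 82.8 mi

C, A, E, B, F, D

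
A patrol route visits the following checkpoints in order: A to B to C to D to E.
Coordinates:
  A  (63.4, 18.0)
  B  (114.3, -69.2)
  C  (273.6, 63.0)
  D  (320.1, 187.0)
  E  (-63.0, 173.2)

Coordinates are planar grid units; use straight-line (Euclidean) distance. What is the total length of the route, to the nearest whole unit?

824

Leg distances:
A→B: 101.0  (cumulative 101.0)
B→C: 207.0  (cumulative 308.0)
C→D: 132.4  (cumulative 440.4)
D→E: 383.3  (cumulative 823.8)
Total route length ≈ 824.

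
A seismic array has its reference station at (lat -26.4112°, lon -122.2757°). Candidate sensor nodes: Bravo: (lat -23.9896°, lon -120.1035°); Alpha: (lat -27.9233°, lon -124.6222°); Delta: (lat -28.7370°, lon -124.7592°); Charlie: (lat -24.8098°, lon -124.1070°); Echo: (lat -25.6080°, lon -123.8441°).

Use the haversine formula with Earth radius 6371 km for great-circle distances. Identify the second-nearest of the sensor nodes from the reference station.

Distances from the reference station ((lat -26.4112°, lon -122.2757°)):
Echo: 180.4 km
Charlie: 255.8 km
Alpha: 286.6 km
Bravo: 346.8 km
Delta: 356.1 km
The second-nearest is Charlie at 255.8 km.

Charlie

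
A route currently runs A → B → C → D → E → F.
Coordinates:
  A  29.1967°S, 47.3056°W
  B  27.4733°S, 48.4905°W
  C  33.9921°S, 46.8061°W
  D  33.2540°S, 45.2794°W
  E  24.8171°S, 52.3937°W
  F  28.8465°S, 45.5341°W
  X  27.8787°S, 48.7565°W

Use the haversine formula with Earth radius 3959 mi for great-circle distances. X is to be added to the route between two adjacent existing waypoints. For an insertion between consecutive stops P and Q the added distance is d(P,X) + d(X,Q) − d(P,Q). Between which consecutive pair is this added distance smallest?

between B and C

Added distance for inserting X between each consecutive pair:
A–B: 19.9 mi
B–C: 8.9 mi
C–D: 761.4 mi
D–E: 10.2 mi
E–F: 9.8 mi
Smallest added distance is 8.9 mi, inserting between B and C.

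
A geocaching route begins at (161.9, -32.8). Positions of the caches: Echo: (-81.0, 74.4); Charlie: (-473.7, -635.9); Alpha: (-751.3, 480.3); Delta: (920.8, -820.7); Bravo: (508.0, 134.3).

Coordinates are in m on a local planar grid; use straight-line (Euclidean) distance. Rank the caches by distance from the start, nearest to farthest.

Computing each straight-line distance from (161.9, -32.8):
Echo (-81.0, 74.4): 265.5 m
Bravo (508.0, 134.3): 384.3 m
Charlie (-473.7, -635.9): 876.2 m
Alpha (-751.3, 480.3): 1047.5 m
Delta (920.8, -820.7): 1093.9 m

Echo, Bravo, Charlie, Alpha, Delta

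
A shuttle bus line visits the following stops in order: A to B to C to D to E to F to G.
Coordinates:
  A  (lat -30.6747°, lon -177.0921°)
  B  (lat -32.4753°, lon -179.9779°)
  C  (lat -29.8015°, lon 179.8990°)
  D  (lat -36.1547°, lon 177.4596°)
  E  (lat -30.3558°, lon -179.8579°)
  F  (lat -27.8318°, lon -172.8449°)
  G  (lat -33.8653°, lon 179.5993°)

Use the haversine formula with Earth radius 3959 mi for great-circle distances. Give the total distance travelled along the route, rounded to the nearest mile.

2356 mi

Leg distances:
A→B: 210.6 mi  (cumulative 210.6 mi)
B→C: 184.9 mi  (cumulative 395.4 mi)
C→D: 461.1 mi  (cumulative 856.6 mi)
D→E: 429.6 mi  (cumulative 1286.2 mi)
E→F: 457.8 mi  (cumulative 1744.0 mi)
F→G: 611.8 mi  (cumulative 2355.8 mi)
Total route length ≈ 2356 mi.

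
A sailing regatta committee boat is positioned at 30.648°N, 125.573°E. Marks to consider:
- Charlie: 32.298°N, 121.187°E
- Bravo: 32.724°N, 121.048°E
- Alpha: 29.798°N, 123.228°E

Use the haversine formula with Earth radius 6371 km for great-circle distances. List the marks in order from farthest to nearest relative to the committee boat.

Bravo, Charlie, Alpha

Distances from the committee boat:
Bravo 32.724°N, 121.048°E: 486.3 km
Charlie 32.298°N, 121.187°E: 454.6 km
Alpha 29.798°N, 123.228°E: 244.3 km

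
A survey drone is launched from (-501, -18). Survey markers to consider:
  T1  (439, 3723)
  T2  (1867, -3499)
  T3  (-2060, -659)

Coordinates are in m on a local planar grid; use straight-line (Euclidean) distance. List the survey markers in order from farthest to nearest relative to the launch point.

T2, T1, T3

Distances from the launch point:
T2 (1867, -3499): 4210.1 m
T1 (439, 3723): 3857.3 m
T3 (-2060, -659): 1685.6 m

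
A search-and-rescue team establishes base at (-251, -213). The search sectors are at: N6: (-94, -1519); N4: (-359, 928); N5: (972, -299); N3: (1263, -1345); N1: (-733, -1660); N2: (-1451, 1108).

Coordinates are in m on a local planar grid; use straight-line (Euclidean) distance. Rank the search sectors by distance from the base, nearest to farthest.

Computing each straight-line distance from (-251, -213):
N4 (-359, 928): 1146.1 m
N5 (972, -299): 1226.0 m
N6 (-94, -1519): 1315.4 m
N1 (-733, -1660): 1525.2 m
N2 (-1451, 1108): 1784.7 m
N3 (1263, -1345): 1890.4 m

N4, N5, N6, N1, N2, N3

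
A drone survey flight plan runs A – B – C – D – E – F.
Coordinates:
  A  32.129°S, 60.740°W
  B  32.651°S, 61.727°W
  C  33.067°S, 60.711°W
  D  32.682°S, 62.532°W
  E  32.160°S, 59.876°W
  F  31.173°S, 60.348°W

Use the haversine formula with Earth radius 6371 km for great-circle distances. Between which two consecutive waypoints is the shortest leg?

B–C

Leg distances:
A→B: 109.4 km
B→C: 105.6 km
C→D: 175.4 km
D→E: 256.0 km
E→F: 118.5 km
The shortest leg is B–C at 105.6 km.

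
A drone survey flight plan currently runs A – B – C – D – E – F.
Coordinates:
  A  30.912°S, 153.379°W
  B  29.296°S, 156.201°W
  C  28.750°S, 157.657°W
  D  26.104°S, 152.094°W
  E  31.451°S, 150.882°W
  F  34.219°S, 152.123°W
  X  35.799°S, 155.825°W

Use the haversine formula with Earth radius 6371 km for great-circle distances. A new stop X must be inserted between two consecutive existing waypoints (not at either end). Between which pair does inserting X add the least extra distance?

between E and F

Added distance for inserting X between each consecutive pair:
A–B: 987.4 km
B–C: 1372.4 km
C–D: 1314.6 km
D–E: 1194.3 km
E–F: 716.8 km
Smallest added distance is 716.8 km, inserting between E and F.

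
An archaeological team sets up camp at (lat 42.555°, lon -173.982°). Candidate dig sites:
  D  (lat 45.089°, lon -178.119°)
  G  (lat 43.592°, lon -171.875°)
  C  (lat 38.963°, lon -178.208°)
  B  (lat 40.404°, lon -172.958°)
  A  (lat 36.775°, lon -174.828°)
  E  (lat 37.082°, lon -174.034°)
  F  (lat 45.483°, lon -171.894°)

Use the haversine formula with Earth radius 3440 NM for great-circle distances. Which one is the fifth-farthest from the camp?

Distance to each, sorted:
A: 349.2 NM
E: 328.6 NM
C: 288.8 NM
D: 235.0 NM
F: 197.5 NM
B: 137.1 NM
G: 111.4 NM
The fifth-farthest is F at 197.5 NM.

F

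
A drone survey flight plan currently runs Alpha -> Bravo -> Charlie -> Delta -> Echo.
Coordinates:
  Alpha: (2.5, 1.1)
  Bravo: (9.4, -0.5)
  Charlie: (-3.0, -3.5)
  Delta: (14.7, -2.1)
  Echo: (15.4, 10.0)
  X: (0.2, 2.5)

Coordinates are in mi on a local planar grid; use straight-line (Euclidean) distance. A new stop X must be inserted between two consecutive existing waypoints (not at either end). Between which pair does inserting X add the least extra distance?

Added distance for inserting X between each consecutive pair:
Alpha–Bravo: 5.3 mi
Bravo–Charlie: 3.7 mi
Charlie–Delta: 4.3 mi
Delta–Echo: 20.0 mi
Smallest added distance is 3.7 mi, inserting between Bravo and Charlie.

between Bravo and Charlie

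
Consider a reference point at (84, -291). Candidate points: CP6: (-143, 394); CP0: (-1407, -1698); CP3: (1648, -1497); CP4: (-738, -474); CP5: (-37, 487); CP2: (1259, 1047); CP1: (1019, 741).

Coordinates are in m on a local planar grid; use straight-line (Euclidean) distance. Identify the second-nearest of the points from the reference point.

Distances from the reference point ((84, -291)):
CP6: 721.6 m
CP5: 787.4 m
CP4: 842.1 m
CP1: 1392.6 m
CP2: 1780.7 m
CP3: 1975.0 m
CP0: 2050.1 m
The second-nearest is CP5 at 787.4 m.

CP5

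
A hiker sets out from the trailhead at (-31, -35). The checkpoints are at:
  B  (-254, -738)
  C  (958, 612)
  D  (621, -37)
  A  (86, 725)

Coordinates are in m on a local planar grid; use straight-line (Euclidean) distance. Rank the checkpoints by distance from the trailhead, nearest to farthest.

D, B, A, C

Distance from the trailhead at (-31, -35) to each:
D (621, -37): 652.0 m
B (-254, -738): 737.5 m
A (86, 725): 769.0 m
C (958, 612): 1181.8 m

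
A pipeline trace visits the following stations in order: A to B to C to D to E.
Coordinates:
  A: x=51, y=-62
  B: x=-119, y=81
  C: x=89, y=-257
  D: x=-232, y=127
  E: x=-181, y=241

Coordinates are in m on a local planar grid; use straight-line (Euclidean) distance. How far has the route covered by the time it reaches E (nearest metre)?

Leg distances:
A→B: 222.1 m  (cumulative 222.1 m)
B→C: 396.9 m  (cumulative 619.0 m)
C→D: 500.5 m  (cumulative 1119.5 m)
D→E: 124.9 m  (cumulative 1244.4 m)
Cumulative distance at E ≈ 1244 m.

1244 m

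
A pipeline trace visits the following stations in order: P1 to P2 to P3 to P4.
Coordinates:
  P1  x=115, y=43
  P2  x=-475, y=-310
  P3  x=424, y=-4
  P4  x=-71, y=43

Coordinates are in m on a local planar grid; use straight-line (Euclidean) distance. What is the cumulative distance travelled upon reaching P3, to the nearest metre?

Leg distances:
P1→P2: 687.5 m  (cumulative 687.5 m)
P2→P3: 949.7 m  (cumulative 1637.2 m)
Cumulative distance at P3 ≈ 1637 m.

1637 m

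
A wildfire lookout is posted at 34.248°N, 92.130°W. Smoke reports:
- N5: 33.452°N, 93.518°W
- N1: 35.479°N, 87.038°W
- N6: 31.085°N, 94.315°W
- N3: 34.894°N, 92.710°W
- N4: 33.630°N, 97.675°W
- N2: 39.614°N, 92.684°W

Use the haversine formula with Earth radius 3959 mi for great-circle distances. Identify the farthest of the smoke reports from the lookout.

N2

Distance to each, sorted:
N2: 372.0 mi
N4: 320.7 mi
N1: 300.9 mi
N6: 252.8 mi
N5: 96.8 mi
N3: 55.5 mi
The farthest is N2 at 372.0 mi.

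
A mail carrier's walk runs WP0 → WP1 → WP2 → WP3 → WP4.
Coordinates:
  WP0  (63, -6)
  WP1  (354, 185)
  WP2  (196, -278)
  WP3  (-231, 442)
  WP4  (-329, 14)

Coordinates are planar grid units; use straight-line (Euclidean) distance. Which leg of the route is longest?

Leg distances:
WP0→WP1: 348.1
WP1→WP2: 489.2
WP2→WP3: 837.1
WP3→WP4: 439.1
The longest leg is WP2–WP3 at 837.1.

WP2–WP3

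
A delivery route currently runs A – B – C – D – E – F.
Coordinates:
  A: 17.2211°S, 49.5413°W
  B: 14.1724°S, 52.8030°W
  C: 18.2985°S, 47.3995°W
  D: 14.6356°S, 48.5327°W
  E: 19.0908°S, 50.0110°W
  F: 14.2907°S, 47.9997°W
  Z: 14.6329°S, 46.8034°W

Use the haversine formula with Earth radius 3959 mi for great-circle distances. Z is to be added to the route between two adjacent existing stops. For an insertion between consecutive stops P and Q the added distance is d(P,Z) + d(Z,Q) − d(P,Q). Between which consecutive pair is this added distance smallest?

between E and F

Added distance for inserting Z between each consecutive pair:
A–B: 355.5 mi
B–C: 201.2 mi
C–D: 108.0 mi
D–E: 166.6 mi
E–F: 100.0 mi
Smallest added distance is 100.0 mi, inserting between E and F.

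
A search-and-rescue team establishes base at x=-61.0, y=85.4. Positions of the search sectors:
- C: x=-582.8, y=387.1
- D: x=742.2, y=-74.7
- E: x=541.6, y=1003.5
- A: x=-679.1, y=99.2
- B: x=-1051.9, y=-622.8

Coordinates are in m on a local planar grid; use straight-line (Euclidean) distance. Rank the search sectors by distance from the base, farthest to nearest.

Distances from the base:
B x=-1051.9, y=-622.8: 1218.0 m
E x=541.6, y=1003.5: 1098.2 m
D x=742.2, y=-74.7: 819.0 m
A x=-679.1, y=99.2: 618.3 m
C x=-582.8, y=387.1: 602.7 m

B, E, D, A, C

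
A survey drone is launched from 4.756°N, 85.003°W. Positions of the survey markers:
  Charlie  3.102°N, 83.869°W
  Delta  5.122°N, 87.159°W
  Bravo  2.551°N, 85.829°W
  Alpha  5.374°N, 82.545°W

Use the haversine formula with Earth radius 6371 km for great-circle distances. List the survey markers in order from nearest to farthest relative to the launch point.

Distances from the launch point:
Charlie 3.102°N, 83.869°W: 222.8 km
Delta 5.122°N, 87.159°W: 242.3 km
Bravo 2.551°N, 85.829°W: 261.8 km
Alpha 5.374°N, 82.545°W: 280.8 km

Charlie, Delta, Bravo, Alpha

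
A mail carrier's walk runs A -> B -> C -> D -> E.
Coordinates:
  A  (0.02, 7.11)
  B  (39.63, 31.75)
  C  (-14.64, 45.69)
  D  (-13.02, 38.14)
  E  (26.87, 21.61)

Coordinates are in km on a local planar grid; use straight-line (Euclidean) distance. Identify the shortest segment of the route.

Leg distances:
A→B: 46.6 km
B→C: 56.0 km
C→D: 7.7 km
D→E: 43.2 km
The shortest leg is C–D at 7.7 km.

C–D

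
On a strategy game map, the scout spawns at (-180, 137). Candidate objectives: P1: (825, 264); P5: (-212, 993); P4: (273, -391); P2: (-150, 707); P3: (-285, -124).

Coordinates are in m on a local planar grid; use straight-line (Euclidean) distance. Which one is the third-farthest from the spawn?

P4

Distances from the spawn ((-180, 137)):
P1: 1013.0 m
P5: 856.6 m
P4: 695.7 m
P2: 570.8 m
P3: 281.3 m
The third-farthest is P4 at 695.7 m.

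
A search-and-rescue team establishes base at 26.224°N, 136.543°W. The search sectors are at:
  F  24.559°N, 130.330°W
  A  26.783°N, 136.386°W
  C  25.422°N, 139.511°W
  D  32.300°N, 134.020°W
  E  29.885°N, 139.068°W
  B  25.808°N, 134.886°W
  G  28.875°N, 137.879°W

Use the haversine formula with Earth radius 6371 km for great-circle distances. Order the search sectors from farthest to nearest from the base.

D, F, E, G, C, B, A

Distance from the base at 26.224°N, 136.543°W to each:
D 32.300°N, 134.020°W: 718.5 km
F 24.559°N, 130.330°W: 650.9 km
E 29.885°N, 139.068°W: 476.5 km
G 28.875°N, 137.879°W: 322.9 km
C 25.422°N, 139.511°W: 310.2 km
B 25.808°N, 134.886°W: 171.9 km
A 26.783°N, 136.386°W: 64.1 km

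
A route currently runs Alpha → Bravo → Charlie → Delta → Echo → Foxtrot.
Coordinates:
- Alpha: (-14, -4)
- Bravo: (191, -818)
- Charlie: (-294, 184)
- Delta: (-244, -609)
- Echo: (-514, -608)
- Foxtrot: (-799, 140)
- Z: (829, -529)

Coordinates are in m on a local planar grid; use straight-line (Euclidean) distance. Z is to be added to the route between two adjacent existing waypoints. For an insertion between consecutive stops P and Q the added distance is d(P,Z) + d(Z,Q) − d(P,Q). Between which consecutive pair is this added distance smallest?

between Alpha and Bravo

Added distance for inserting Z between each consecutive pair:
Alpha–Bravo: 854.1 m
Bravo–Charlie: 917.4 m
Charlie–Delta: 1611.6 m
Delta–Echo: 2151.3 m
Echo–Foxtrot: 2305.0 m
Smallest added distance is 854.1 m, inserting between Alpha and Bravo.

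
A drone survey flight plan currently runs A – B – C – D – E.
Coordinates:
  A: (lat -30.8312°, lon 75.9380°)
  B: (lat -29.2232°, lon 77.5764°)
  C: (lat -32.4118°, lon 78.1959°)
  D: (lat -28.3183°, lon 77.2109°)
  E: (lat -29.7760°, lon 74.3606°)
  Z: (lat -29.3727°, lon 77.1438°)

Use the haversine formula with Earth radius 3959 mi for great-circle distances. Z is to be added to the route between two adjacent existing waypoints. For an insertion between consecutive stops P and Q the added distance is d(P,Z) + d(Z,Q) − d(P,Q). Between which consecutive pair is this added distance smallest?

between C and D

Added distance for inserting Z between each consecutive pair:
A–B: 3.8 mi
B–C: 23.7 mi
C–D: 3.2 mi
D–E: 43.1 mi
Smallest added distance is 3.2 mi, inserting between C and D.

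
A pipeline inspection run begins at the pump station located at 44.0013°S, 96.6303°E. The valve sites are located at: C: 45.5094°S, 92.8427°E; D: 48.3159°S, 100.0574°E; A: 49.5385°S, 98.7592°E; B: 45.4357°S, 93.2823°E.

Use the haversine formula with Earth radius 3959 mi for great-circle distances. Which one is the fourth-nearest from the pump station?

Distances from the pump station (44.0013°S, 96.6303°E):
B: 191.9 mi
C: 213.0 mi
D: 340.2 mi
A: 395.6 mi
The fourth-nearest is A at 395.6 mi.

A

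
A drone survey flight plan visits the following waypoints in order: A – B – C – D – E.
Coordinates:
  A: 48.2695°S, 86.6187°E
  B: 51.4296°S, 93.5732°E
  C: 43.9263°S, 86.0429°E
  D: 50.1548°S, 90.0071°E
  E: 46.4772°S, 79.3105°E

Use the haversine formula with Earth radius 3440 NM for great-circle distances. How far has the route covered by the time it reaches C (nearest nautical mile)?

Leg distances:
A→B: 329.1 NM  (cumulative 329.1 NM)
B→C: 543.1 NM  (cumulative 872.2 NM)
Cumulative distance at C ≈ 872 NM.

872 NM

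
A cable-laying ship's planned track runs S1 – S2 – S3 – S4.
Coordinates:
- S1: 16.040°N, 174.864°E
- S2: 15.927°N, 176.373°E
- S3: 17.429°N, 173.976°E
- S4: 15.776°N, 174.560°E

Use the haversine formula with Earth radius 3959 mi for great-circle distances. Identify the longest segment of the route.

Leg distances:
S1→S2: 100.5 mi
S2→S3: 189.6 mi
S3→S4: 120.6 mi
The longest leg is S2–S3 at 189.6 mi.

S2–S3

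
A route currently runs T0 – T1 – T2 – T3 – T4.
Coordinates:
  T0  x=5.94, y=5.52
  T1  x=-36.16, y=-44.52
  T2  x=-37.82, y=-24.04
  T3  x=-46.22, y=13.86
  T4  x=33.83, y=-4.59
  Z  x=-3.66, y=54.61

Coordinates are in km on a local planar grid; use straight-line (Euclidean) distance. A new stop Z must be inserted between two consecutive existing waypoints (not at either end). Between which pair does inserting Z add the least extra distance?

between T3 and T4

Added distance for inserting Z between each consecutive pair:
T0–T1: 88.9 km
T1–T2: 169.5 km
T2–T3: 105.9 km
T3–T4: 46.8 km
Smallest added distance is 46.8 km, inserting between T3 and T4.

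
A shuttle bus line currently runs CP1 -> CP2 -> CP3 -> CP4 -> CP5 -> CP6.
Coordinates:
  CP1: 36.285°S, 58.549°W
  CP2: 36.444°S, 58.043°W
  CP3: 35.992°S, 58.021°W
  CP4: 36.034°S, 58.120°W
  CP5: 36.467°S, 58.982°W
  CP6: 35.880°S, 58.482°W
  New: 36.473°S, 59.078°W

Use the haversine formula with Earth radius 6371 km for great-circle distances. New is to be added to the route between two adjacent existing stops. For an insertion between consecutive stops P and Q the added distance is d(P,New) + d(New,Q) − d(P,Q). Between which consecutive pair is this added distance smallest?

Added distance for inserting New between each consecutive pair:
CP1–CP2: 95.8 km
CP2–CP3: 151.2 km
CP3–CP4: 197.6 km
CP4–CP5: 16.3 km
CP5–CP6: 14.3 km
Smallest added distance is 14.3 km, inserting between CP5 and CP6.

between CP5 and CP6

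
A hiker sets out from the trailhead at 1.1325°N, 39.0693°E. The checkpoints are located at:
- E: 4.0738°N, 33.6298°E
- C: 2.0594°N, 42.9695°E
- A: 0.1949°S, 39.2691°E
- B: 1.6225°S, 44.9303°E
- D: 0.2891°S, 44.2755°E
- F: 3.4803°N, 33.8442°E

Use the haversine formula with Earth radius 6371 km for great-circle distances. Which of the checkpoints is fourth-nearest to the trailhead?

Distance to each, sorted:
A: 149.3 km
C: 445.6 km
D: 600.1 km
F: 636.5 km
E: 687.0 km
B: 720.1 km
The fourth-nearest is F at 636.5 km.

F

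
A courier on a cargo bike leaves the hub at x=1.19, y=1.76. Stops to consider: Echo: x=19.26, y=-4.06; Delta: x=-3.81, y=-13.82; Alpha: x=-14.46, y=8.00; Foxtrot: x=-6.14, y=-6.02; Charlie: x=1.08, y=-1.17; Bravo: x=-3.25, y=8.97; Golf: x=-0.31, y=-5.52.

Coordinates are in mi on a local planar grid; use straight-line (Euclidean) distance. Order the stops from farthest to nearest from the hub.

Computing each straight-line distance from x=1.19, y=1.76:
Echo x=19.26, y=-4.06: 19.0 mi
Alpha x=-14.46, y=8.00: 16.8 mi
Delta x=-3.81, y=-13.82: 16.4 mi
Foxtrot x=-6.14, y=-6.02: 10.7 mi
Bravo x=-3.25, y=8.97: 8.5 mi
Golf x=-0.31, y=-5.52: 7.4 mi
Charlie x=1.08, y=-1.17: 2.9 mi

Echo, Alpha, Delta, Foxtrot, Bravo, Golf, Charlie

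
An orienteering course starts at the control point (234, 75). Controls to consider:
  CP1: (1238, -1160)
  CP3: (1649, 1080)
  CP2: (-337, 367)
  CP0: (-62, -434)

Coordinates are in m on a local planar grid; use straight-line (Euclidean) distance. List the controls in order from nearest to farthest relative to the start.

CP0, CP2, CP1, CP3

Distance from the start at (234, 75) to each:
CP0 (-62, -434): 588.8 m
CP2 (-337, 367): 641.3 m
CP1 (1238, -1160): 1591.6 m
CP3 (1649, 1080): 1735.6 m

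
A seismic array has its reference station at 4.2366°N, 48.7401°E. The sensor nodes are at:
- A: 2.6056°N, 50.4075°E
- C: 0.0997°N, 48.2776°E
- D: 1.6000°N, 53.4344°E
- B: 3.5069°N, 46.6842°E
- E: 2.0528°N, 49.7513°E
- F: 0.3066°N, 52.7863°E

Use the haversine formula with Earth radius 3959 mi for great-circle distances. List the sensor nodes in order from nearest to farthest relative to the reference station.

Distance from the reference station at 4.2366°N, 48.7401°E to each:
B 3.5069°N, 46.6842°E: 150.4 mi
A 2.6056°N, 50.4075°E: 161.0 mi
E 2.0528°N, 49.7513°E: 166.2 mi
C 0.0997°N, 48.2776°E: 287.6 mi
D 1.6000°N, 53.4344°E: 371.6 mi
F 0.3066°N, 52.7863°E: 389.6 mi

B, A, E, C, D, F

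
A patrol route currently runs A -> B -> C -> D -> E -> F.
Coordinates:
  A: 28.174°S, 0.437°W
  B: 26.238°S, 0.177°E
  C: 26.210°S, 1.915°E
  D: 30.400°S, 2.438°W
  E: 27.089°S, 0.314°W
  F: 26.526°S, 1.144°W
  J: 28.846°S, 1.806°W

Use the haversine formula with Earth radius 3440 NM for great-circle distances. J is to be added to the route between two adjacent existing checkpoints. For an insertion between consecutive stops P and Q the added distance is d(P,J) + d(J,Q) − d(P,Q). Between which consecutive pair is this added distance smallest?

between D and E

Added distance for inserting J between each consecutive pair:
A–B: 150.8 NM
B–C: 348.7 NM
C–D: 11.6 NM
D–E: 2.8 NM
E–F: 219.7 NM
Smallest added distance is 2.8 NM, inserting between D and E.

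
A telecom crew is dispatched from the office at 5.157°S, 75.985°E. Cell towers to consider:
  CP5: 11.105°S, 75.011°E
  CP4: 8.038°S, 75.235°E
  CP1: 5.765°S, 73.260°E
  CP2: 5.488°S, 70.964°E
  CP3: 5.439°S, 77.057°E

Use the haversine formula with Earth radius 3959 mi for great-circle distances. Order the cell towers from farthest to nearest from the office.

Computing each great-circle distance from 5.157°S, 75.985°E:
CP5 11.105°S, 75.011°E: 416.4 mi
CP2 5.488°S, 70.964°E: 346.2 mi
CP4 8.038°S, 75.235°E: 205.6 mi
CP1 5.765°S, 73.260°E: 192.1 mi
CP3 5.439°S, 77.057°E: 76.3 mi

CP5, CP2, CP4, CP1, CP3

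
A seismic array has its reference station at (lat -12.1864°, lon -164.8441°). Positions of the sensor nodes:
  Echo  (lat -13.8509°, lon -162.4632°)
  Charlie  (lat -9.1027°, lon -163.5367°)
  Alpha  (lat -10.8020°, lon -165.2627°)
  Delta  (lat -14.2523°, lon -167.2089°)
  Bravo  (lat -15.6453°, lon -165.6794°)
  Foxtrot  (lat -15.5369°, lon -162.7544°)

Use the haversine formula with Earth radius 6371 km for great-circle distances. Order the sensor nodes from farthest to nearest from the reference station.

Distances from the reference station:
Foxtrot (lat -15.5369°, lon -162.7544°): 435.5 km
Bravo (lat -15.6453°, lon -165.6794°): 395.0 km
Charlie (lat -9.1027°, lon -163.5367°): 371.5 km
Delta (lat -14.2523°, lon -167.2089°): 343.9 km
Echo (lat -13.8509°, lon -162.4632°): 317.5 km
Alpha (lat -10.8020°, lon -165.2627°): 160.6 km

Foxtrot, Bravo, Charlie, Delta, Echo, Alpha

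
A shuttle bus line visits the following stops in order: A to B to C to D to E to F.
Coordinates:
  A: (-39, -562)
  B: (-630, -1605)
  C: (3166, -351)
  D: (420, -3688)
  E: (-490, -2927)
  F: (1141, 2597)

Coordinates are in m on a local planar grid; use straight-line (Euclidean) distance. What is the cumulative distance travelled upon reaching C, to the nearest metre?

Leg distances:
A→B: 1198.8 m  (cumulative 1198.8 m)
B→C: 3997.8 m  (cumulative 5196.6 m)
Cumulative distance at C ≈ 5197 m.

5197 m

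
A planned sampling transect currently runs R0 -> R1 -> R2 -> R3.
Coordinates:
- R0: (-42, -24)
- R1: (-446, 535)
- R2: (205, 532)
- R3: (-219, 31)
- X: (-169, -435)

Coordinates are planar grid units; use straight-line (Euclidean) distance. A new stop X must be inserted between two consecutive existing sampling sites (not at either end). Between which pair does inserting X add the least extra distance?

between R0 and R1

Added distance for inserting X between each consecutive pair:
R0–R1: 749.2
R1–R2: 1394.6
R2–R3: 849.1
Smallest added distance is 749.2, inserting between R0 and R1.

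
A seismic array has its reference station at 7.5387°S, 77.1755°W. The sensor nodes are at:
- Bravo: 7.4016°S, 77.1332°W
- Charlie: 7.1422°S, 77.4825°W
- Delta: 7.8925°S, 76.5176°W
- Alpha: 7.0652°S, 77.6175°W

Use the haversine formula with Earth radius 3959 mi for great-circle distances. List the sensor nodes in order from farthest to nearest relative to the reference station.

Delta, Alpha, Charlie, Bravo

Distance from the reference station at 7.5387°S, 77.1755°W to each:
Delta 7.8925°S, 76.5176°W: 51.3 mi
Alpha 7.0652°S, 77.6175°W: 44.6 mi
Charlie 7.1422°S, 77.4825°W: 34.5 mi
Bravo 7.4016°S, 77.1332°W: 9.9 mi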